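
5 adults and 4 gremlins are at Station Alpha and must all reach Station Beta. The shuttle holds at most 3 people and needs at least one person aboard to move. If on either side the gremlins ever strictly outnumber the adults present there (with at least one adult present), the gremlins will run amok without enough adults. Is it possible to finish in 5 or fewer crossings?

No

Counting alone: each trip to Station Beta takes at most 3 across and each return brings at least 1 back, so after t trips out (and t−1 returns) at most 3t − (t−1) of the 9 are across; that first reaches 9 at t = 4, so at least 7 crossings are needed.
Since 5 < 7, 5 crossings cannot be enough. (The shortest complete plan in fact takes 7:)
1. 3 gremlins → Station Beta.  (Station Alpha: 5A 1G; Station Beta: 0A 3G)
2. 1 gremlin ← Station Alpha.  (Station Alpha: 5A 2G; Station Beta: 0A 2G)
3. 3 adults → Station Beta.  (Station Alpha: 2A 2G; Station Beta: 3A 2G)
4. 1 adult ← Station Alpha.  (Station Alpha: 3A 2G; Station Beta: 2A 2G)
5. 2 adults and 1 gremlin → Station Beta.  (Station Alpha: 1A 1G; Station Beta: 4A 3G)
6. 1 adult ← Station Alpha.  (Station Alpha: 2A 1G; Station Beta: 3A 3G)
7. 2 adults and 1 gremlin → Station Beta.  (Station Alpha: 0A 0G; Station Beta: 5A 4G)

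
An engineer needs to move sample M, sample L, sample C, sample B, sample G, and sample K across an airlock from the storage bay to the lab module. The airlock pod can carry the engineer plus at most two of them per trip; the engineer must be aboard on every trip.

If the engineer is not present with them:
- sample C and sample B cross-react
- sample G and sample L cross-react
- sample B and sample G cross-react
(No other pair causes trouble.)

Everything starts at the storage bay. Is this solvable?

1. Engineer goes to the lab module with sample B and sample L.
2. Engineer goes back to the storage bay alone.
3. Engineer goes to the lab module with sample K and sample M.
4. Engineer goes back to the storage bay alone.
5. Engineer goes to the lab module with sample C and sample G.

Yes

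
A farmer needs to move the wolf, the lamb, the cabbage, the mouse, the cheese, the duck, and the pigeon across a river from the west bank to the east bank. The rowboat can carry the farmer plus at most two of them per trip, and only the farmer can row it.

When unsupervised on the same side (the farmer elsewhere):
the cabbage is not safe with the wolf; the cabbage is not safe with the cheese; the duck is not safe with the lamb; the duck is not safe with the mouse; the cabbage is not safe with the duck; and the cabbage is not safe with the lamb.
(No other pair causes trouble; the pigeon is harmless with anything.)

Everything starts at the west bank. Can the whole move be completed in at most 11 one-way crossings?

Yes — this plan uses 11 crossings (≤ 11):
1. Farmer goes to the east bank with the cabbage and the duck.  [the west bank: the cheese, the lamb, the mouse, the pigeon, the wolf | the east bank: the cabbage, the duck]
2. Farmer goes back to the west bank with the cabbage.  [the west bank: the cabbage, the cheese, the lamb, the mouse, the pigeon, the wolf | the east bank: the duck]
3. Farmer goes to the east bank with the cabbage and the wolf.  [the west bank: the cheese, the lamb, the mouse, the pigeon | the east bank: the cabbage, the duck, the wolf]
4. Farmer goes back to the west bank with the cabbage.  [the west bank: the cabbage, the cheese, the lamb, the mouse, the pigeon | the east bank: the duck, the wolf]
5. Farmer goes to the east bank with the cheese and the lamb.  [the west bank: the cabbage, the mouse, the pigeon | the east bank: the cheese, the duck, the lamb, the wolf]
6. Farmer goes back to the west bank with the lamb.  [the west bank: the cabbage, the lamb, the mouse, the pigeon | the east bank: the cheese, the duck, the wolf]
7. Farmer goes to the east bank with the lamb and the mouse.  [the west bank: the cabbage, the pigeon | the east bank: the cheese, the duck, the lamb, the mouse, the wolf]
8. Farmer goes back to the west bank with the duck.  [the west bank: the cabbage, the duck, the pigeon | the east bank: the cheese, the lamb, the mouse, the wolf]
9. Farmer goes to the east bank with the cabbage and the pigeon.  [the west bank: the duck | the east bank: the cabbage, the cheese, the lamb, the mouse, the pigeon, the wolf]
10. Farmer goes back to the west bank with the cabbage.  [the west bank: the cabbage, the duck | the east bank: the cheese, the lamb, the mouse, the pigeon, the wolf]
11. Farmer goes to the east bank with the cabbage and the duck.  [the west bank: — | the east bank: the cabbage, the cheese, the duck, the lamb, the mouse, the pigeon, the wolf]

Yes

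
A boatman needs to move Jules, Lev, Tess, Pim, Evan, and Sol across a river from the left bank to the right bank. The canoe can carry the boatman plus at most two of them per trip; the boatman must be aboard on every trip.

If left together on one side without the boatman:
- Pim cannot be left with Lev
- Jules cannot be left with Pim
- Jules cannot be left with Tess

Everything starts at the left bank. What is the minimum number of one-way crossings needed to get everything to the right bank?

Counting alone: the boatman can take at most 2 across per trip to the right bank, so moving all 6 needs at least 3 loaded trips out, with a return between consecutive ones — at least 5 crossings.
The plan below uses exactly 5 crossings, so it is optimal:
1. Boatman goes to the right bank with Jules and Lev.
2. Boatman goes back to the left bank alone.
3. Boatman goes to the right bank with Evan and Sol.
4. Boatman goes back to the left bank alone.
5. Boatman goes to the right bank with Pim and Tess.

5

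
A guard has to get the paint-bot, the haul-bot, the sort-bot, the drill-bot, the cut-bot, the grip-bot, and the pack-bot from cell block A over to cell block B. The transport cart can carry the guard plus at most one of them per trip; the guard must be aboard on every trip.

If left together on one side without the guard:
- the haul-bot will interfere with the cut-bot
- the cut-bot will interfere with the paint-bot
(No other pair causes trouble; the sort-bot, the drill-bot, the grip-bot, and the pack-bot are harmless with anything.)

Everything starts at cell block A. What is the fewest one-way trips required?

Counting alone: the guard can take at most 1 across per trip to cell block B, so moving all 7 needs at least 7 loaded trips out, with a return between consecutive ones — at least 13 crossings.
The safety rule pushes this higher. Following every safe sequence of crossings, the most of the 7 that can be at cell block B as the transport cart arrives there on crossing 13 is 6 — never all 7.
So no plan with fewer than 15 crossings exists, and this one achieves 15:
1. Guard goes to cell block B with the cut-bot.
2. Guard goes back to cell block A alone.
3. Guard goes to cell block B with the paint-bot.
4. Guard goes back to cell block A with the cut-bot.
5. Guard goes to cell block B with the haul-bot.
6. Guard goes back to cell block A alone.
7. Guard goes to cell block B with the sort-bot.
8. Guard goes back to cell block A alone.
9. Guard goes to cell block B with the drill-bot.
10. Guard goes back to cell block A alone.
11. Guard goes to cell block B with the grip-bot.
12. Guard goes back to cell block A alone.
13. Guard goes to cell block B with the pack-bot.
14. Guard goes back to cell block A alone.
15. Guard goes to cell block B with the cut-bot.

15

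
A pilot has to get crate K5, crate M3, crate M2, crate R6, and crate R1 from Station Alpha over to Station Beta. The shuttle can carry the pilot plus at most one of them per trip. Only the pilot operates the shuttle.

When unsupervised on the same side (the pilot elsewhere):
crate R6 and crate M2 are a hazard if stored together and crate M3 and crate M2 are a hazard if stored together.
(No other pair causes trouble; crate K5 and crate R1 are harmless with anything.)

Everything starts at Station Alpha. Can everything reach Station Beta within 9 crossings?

No

Counting alone: the pilot can take at most 1 across per trip to Station Beta, so moving all 5 needs at least 5 loaded trips out, with a return between consecutive ones — at least 9 crossings.
The safety rule pushes this higher. Following every safe sequence of crossings, the most of the 5 that can be at Station Beta as the shuttle arrives there on crossing 9 is 4 — never all 5.
So the move cannot be finished within 9 crossings. (The shortest complete plan takes 11:)
1. Pilot goes to Station Beta with crate M2.
2. Pilot goes back to Station Alpha alone.
3. Pilot goes to Station Beta with crate K5.
4. Pilot goes back to Station Alpha alone.
5. Pilot goes to Station Beta with crate M3.
6. Pilot goes back to Station Alpha with crate M2.
7. Pilot goes to Station Beta with crate R6.
8. Pilot goes back to Station Alpha alone.
9. Pilot goes to Station Beta with crate R1.
10. Pilot goes back to Station Alpha alone.
11. Pilot goes to Station Beta with crate M2.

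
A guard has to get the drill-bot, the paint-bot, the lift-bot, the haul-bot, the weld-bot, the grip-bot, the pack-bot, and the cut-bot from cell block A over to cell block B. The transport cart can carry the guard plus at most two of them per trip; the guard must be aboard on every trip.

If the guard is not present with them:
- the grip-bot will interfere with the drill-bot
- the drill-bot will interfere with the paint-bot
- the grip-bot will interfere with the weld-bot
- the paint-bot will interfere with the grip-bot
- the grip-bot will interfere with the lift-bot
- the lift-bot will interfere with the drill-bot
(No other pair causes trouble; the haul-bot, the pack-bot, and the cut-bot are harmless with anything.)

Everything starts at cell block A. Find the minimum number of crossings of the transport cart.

Counting alone: the guard can take at most 2 across per trip to cell block B, so moving all 8 needs at least 4 loaded trips out, with a return between consecutive ones — at least 7 crossings.
The safety rule pushes this higher. Following every safe sequence of crossings, the most of the 8 that can be at cell block B as the transport cart arrives there on crossings 7, 9, 11 is 5, 6, 7 respectively — never all 8.
So no plan with fewer than 13 crossings exists, and this one achieves 13:
1. Guard goes to cell block B with the drill-bot and the grip-bot.
2. Guard goes back to cell block A with the drill-bot.
3. Guard goes to cell block B with the drill-bot and the haul-bot.
4. Guard goes back to cell block A with the drill-bot.
5. Guard goes to cell block B with the drill-bot and the weld-bot.
6. Guard goes back to cell block A with the grip-bot.
7. Guard goes to cell block B with the lift-bot and the paint-bot.
8. Guard goes back to cell block A with the drill-bot.
9. Guard goes to cell block B with the drill-bot and the pack-bot.
10. Guard goes back to cell block A with the drill-bot.
11. Guard goes to cell block B with the cut-bot and the drill-bot.
12. Guard goes back to cell block A with the drill-bot.
13. Guard goes to cell block B with the drill-bot and the grip-bot.

13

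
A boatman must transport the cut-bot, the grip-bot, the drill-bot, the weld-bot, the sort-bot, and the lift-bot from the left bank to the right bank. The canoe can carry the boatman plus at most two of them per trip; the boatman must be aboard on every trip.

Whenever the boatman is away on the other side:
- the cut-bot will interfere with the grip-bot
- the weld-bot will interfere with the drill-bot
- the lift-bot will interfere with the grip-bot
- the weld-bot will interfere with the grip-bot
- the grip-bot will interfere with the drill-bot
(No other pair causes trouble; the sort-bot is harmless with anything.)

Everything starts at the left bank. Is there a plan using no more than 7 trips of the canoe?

Counting alone: the boatman can take at most 2 across per trip to the right bank, so moving all 6 needs at least 3 loaded trips out, with a return between consecutive ones — at least 5 crossings.
The safety rule pushes this higher. Following every safe sequence of crossings, the most of the 6 that can be at the right bank as the canoe arrives there on crossings 5, 7 is 4, 5 respectively — never all 6.
So the move cannot be finished within 7 crossings. (The shortest complete plan takes 9:)
1. Boatman goes to the right bank with the drill-bot and the grip-bot.  [the left bank: the cut-bot, the lift-bot, the sort-bot, the weld-bot | the right bank: the drill-bot, the grip-bot]
2. Boatman goes back to the left bank with the grip-bot.  [the left bank: the cut-bot, the grip-bot, the lift-bot, the sort-bot, the weld-bot | the right bank: the drill-bot]
3. Boatman goes to the right bank with the cut-bot and the grip-bot.  [the left bank: the lift-bot, the sort-bot, the weld-bot | the right bank: the cut-bot, the drill-bot, the grip-bot]
4. Boatman goes back to the left bank with the grip-bot.  [the left bank: the grip-bot, the lift-bot, the sort-bot, the weld-bot | the right bank: the cut-bot, the drill-bot]
5. Boatman goes to the right bank with the grip-bot and the sort-bot.  [the left bank: the lift-bot, the weld-bot | the right bank: the cut-bot, the drill-bot, the grip-bot, the sort-bot]
6. Boatman goes back to the left bank with the grip-bot.  [the left bank: the grip-bot, the lift-bot, the weld-bot | the right bank: the cut-bot, the drill-bot, the sort-bot]
7. Boatman goes to the right bank with the grip-bot and the lift-bot.  [the left bank: the weld-bot | the right bank: the cut-bot, the drill-bot, the grip-bot, the lift-bot, the sort-bot]
8. Boatman goes back to the left bank with the grip-bot.  [the left bank: the grip-bot, the weld-bot | the right bank: the cut-bot, the drill-bot, the lift-bot, the sort-bot]
9. Boatman goes to the right bank with the grip-bot and the weld-bot.  [the left bank: — | the right bank: the cut-bot, the drill-bot, the grip-bot, the lift-bot, the sort-bot, the weld-bot]

No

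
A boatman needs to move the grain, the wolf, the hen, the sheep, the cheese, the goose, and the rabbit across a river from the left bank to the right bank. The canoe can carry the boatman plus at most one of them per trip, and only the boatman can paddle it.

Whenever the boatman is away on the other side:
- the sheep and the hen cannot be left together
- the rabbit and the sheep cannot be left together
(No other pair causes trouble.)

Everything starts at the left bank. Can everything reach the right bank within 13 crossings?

No

Counting alone: the boatman can take at most 1 across per trip to the right bank, so moving all 7 needs at least 7 loaded trips out, with a return between consecutive ones — at least 13 crossings.
The safety rule pushes this higher. Following every safe sequence of crossings, the most of the 7 that can be at the right bank as the canoe arrives there on crossing 13 is 6 — never all 7.
So the move cannot be finished within 13 crossings. (The shortest complete plan takes 15:)
1. Boatman goes to the right bank with the sheep.  [the left bank: the cheese, the goose, the grain, the hen, the rabbit, the wolf | the right bank: the sheep]
2. Boatman goes back to the left bank alone.  [the left bank: the cheese, the goose, the grain, the hen, the rabbit, the wolf | the right bank: the sheep]
3. Boatman goes to the right bank with the grain.  [the left bank: the cheese, the goose, the hen, the rabbit, the wolf | the right bank: the grain, the sheep]
4. Boatman goes back to the left bank alone.  [the left bank: the cheese, the goose, the hen, the rabbit, the wolf | the right bank: the grain, the sheep]
5. Boatman goes to the right bank with the wolf.  [the left bank: the cheese, the goose, the hen, the rabbit | the right bank: the grain, the sheep, the wolf]
6. Boatman goes back to the left bank alone.  [the left bank: the cheese, the goose, the hen, the rabbit | the right bank: the grain, the sheep, the wolf]
7. Boatman goes to the right bank with the hen.  [the left bank: the cheese, the goose, the rabbit | the right bank: the grain, the hen, the sheep, the wolf]
8. Boatman goes back to the left bank with the sheep.  [the left bank: the cheese, the goose, the rabbit, the sheep | the right bank: the grain, the hen, the wolf]
9. Boatman goes to the right bank with the rabbit.  [the left bank: the cheese, the goose, the sheep | the right bank: the grain, the hen, the rabbit, the wolf]
10. Boatman goes back to the left bank alone.  [the left bank: the cheese, the goose, the sheep | the right bank: the grain, the hen, the rabbit, the wolf]
11. Boatman goes to the right bank with the cheese.  [the left bank: the goose, the sheep | the right bank: the cheese, the grain, the hen, the rabbit, the wolf]
12. Boatman goes back to the left bank alone.  [the left bank: the goose, the sheep | the right bank: the cheese, the grain, the hen, the rabbit, the wolf]
13. Boatman goes to the right bank with the goose.  [the left bank: the sheep | the right bank: the cheese, the goose, the grain, the hen, the rabbit, the wolf]
14. Boatman goes back to the left bank alone.  [the left bank: the sheep | the right bank: the cheese, the goose, the grain, the hen, the rabbit, the wolf]
15. Boatman goes to the right bank with the sheep.  [the left bank: — | the right bank: the cheese, the goose, the grain, the hen, the rabbit, the sheep, the wolf]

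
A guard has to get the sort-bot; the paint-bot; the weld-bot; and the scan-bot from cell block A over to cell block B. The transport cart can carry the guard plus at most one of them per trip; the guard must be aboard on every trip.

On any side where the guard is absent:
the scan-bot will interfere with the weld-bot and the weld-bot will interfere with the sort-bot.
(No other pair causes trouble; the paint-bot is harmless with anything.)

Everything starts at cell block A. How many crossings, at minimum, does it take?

9

Counting alone: the guard can take at most 1 across per trip to cell block B, so moving all 4 needs at least 4 loaded trips out, with a return between consecutive ones — at least 7 crossings.
The safety rule pushes this higher. Following every safe sequence of crossings, the most of the 4 that can be at cell block B as the transport cart arrives there on crossing 7 is 3 — never all 4.
So no plan with fewer than 9 crossings exists, and this one achieves 9:
1. Guard goes to cell block B with the weld-bot.  [cell block A: the paint-bot, the scan-bot, the sort-bot | cell block B: the weld-bot]
2. Guard goes back to cell block A alone.  [cell block A: the paint-bot, the scan-bot, the sort-bot | cell block B: the weld-bot]
3. Guard goes to cell block B with the sort-bot.  [cell block A: the paint-bot, the scan-bot | cell block B: the sort-bot, the weld-bot]
4. Guard goes back to cell block A with the weld-bot.  [cell block A: the paint-bot, the scan-bot, the weld-bot | cell block B: the sort-bot]
5. Guard goes to cell block B with the scan-bot.  [cell block A: the paint-bot, the weld-bot | cell block B: the scan-bot, the sort-bot]
6. Guard goes back to cell block A alone.  [cell block A: the paint-bot, the weld-bot | cell block B: the scan-bot, the sort-bot]
7. Guard goes to cell block B with the paint-bot.  [cell block A: the weld-bot | cell block B: the paint-bot, the scan-bot, the sort-bot]
8. Guard goes back to cell block A alone.  [cell block A: the weld-bot | cell block B: the paint-bot, the scan-bot, the sort-bot]
9. Guard goes to cell block B with the weld-bot.  [cell block A: — | cell block B: the paint-bot, the scan-bot, the sort-bot, the weld-bot]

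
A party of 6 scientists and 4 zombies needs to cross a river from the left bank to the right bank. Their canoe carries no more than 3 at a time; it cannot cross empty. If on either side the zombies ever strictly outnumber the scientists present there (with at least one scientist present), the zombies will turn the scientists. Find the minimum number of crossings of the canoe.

Counting alone: each trip to the right bank takes at most 3 across and each return brings at least 1 back, so after t trips out (and t−1 returns) at most 3t − (t−1) of the 10 are across; that first reaches 10 at t = 5, so at least 9 crossings are needed.
The plan below uses exactly 9 crossings, so it is optimal:
1. 2 zombies → the right bank.  (the left bank: 6S 2Z; the right bank: 0S 2Z)
2. 1 zombie ← the left bank.  (the left bank: 6S 3Z; the right bank: 0S 1Z)
3. 3 zombies → the right bank.  (the left bank: 6S 0Z; the right bank: 0S 4Z)
4. 1 zombie ← the left bank.  (the left bank: 6S 1Z; the right bank: 0S 3Z)
5. 3 scientists → the right bank.  (the left bank: 3S 1Z; the right bank: 3S 3Z)
6. 1 zombie ← the left bank.  (the left bank: 3S 2Z; the right bank: 3S 2Z)
7. 1 scientist and 2 zombies → the right bank.  (the left bank: 2S 0Z; the right bank: 4S 4Z)
8. 1 zombie ← the left bank.  (the left bank: 2S 1Z; the right bank: 4S 3Z)
9. 2 scientists and 1 zombie → the right bank.  (the left bank: 0S 0Z; the right bank: 6S 4Z)

9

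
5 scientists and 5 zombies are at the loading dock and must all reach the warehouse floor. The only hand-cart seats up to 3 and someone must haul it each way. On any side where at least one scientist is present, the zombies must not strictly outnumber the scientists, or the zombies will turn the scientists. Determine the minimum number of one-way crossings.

Counting alone: each trip to the warehouse floor takes at most 3 across and each return brings at least 1 back, so after t trips out (and t−1 returns) at most 3t − (t−1) of the 10 are across; that first reaches 10 at t = 5, so at least 9 crossings are needed.
The safety rule pushes this higher. Following every safe sequence of crossings, the most of the 10 that can be at the warehouse floor as the hand-cart arrives there on crossing 9 is 9 — never all 10.
So no plan with fewer than 11 crossings exists, and this one achieves 11:
1. 2 zombies → the warehouse floor.  (the loading dock: 5S 3Z; the warehouse floor: 0S 2Z)
2. 1 zombie ← the loading dock.  (the loading dock: 5S 4Z; the warehouse floor: 0S 1Z)
3. 3 zombies → the warehouse floor.  (the loading dock: 5S 1Z; the warehouse floor: 0S 4Z)
4. 1 zombie ← the loading dock.  (the loading dock: 5S 2Z; the warehouse floor: 0S 3Z)
5. 3 scientists → the warehouse floor.  (the loading dock: 2S 2Z; the warehouse floor: 3S 3Z)
6. 1 scientist and 1 zombie ← the loading dock.  (the loading dock: 3S 3Z; the warehouse floor: 2S 2Z)
7. 3 scientists → the warehouse floor.  (the loading dock: 0S 3Z; the warehouse floor: 5S 2Z)
8. 1 zombie ← the loading dock.  (the loading dock: 0S 4Z; the warehouse floor: 5S 1Z)
9. 2 zombies → the warehouse floor.  (the loading dock: 0S 2Z; the warehouse floor: 5S 3Z)
10. 1 zombie ← the loading dock.  (the loading dock: 0S 3Z; the warehouse floor: 5S 2Z)
11. 3 zombies → the warehouse floor.  (the loading dock: 0S 0Z; the warehouse floor: 5S 5Z)

11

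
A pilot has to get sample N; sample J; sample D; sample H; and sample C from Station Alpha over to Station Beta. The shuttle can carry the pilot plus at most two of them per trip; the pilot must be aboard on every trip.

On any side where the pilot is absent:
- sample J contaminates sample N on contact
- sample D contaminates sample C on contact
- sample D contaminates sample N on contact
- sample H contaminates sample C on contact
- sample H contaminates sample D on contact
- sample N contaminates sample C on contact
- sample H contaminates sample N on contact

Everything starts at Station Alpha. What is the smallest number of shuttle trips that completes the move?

Whatever the first load, the items left behind include a forbidden pair without the pilot. No opening move is safe, so no plan exists.

impossible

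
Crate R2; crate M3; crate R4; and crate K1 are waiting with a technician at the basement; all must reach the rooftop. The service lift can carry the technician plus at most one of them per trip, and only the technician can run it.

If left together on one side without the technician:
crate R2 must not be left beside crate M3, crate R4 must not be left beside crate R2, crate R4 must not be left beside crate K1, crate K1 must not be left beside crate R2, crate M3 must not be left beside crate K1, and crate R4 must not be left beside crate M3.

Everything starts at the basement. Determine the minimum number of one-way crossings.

Whatever the first load, the items left behind include a forbidden pair without the technician. No opening move is safe, so no plan exists.

impossible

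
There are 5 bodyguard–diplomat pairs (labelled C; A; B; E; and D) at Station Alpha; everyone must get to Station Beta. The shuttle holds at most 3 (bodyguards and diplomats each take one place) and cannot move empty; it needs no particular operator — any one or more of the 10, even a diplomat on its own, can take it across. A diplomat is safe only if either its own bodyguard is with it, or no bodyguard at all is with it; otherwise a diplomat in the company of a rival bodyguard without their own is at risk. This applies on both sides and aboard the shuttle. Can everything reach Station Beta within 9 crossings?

No

Counting alone: each trip to Station Beta takes at most 3 across and each return brings at least 1 back, so after t trips out (and t−1 returns) at most 3t − (t−1) of the 10 are across; that first reaches 10 at t = 5, so at least 9 crossings are needed.
The safety rule pushes this higher. Following every safe sequence of crossings, the most of the 10 that can be at Station Beta as the shuttle arrives there on crossing 9 is 9 — never all 10.
So the move cannot be finished within 9 crossings. (The shortest complete plan takes 11:)
1. bodyguard C and diplomat C cross → Station Beta.
2. bodyguard C crosses ← Station Alpha.
3. diplomat A, diplomat B, and diplomat E cross → Station Beta.
4. diplomat C crosses ← Station Alpha.
5. bodyguard A, bodyguard B, and bodyguard E cross → Station Beta.
6. bodyguard A and diplomat A cross ← Station Alpha.
7. bodyguard A, bodyguard C, and bodyguard D cross → Station Beta.
8. diplomat B crosses ← Station Alpha.
9. diplomat A and diplomat C cross → Station Beta.
10. diplomat C crosses ← Station Alpha.
11. diplomat B, diplomat C, and diplomat D cross → Station Beta.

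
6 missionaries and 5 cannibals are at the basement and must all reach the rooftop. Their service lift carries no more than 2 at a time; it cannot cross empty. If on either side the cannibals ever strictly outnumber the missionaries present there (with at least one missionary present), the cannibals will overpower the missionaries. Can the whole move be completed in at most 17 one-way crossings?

No

Counting alone: each trip to the rooftop takes at most 2 across and each return brings at least 1 back, so after t trips out (and t−1 returns) at most 2t − (t−1) of the 11 are across; that first reaches 11 at t = 10, so at least 19 crossings are needed.
Since 17 < 19, 17 crossings cannot be enough. (The shortest complete plan in fact takes 19:)
1. 2 cannibals → the rooftop.  (the basement: 6M 3C; the rooftop: 0M 2C)
2. 1 cannibal ← the basement.  (the basement: 6M 4C; the rooftop: 0M 1C)
3. 2 cannibals → the rooftop.  (the basement: 6M 2C; the rooftop: 0M 3C)
4. 1 cannibal ← the basement.  (the basement: 6M 3C; the rooftop: 0M 2C)
5. 2 missionaries → the rooftop.  (the basement: 4M 3C; the rooftop: 2M 2C)
6. 1 cannibal ← the basement.  (the basement: 4M 4C; the rooftop: 2M 1C)
7. 1 missionary and 1 cannibal → the rooftop.  (the basement: 3M 3C; the rooftop: 3M 2C)
8. 1 missionary ← the basement.  (the basement: 4M 3C; the rooftop: 2M 2C)
9. 1 missionary and 1 cannibal → the rooftop.  (the basement: 3M 2C; the rooftop: 3M 3C)
10. 1 cannibal ← the basement.  (the basement: 3M 3C; the rooftop: 3M 2C)
11. 1 missionary and 1 cannibal → the rooftop.  (the basement: 2M 2C; the rooftop: 4M 3C)
12. 1 missionary ← the basement.  (the basement: 3M 2C; the rooftop: 3M 3C)
13. 1 missionary and 1 cannibal → the rooftop.  (the basement: 2M 1C; the rooftop: 4M 4C)
14. 1 cannibal ← the basement.  (the basement: 2M 2C; the rooftop: 4M 3C)
15. 1 missionary and 1 cannibal → the rooftop.  (the basement: 1M 1C; the rooftop: 5M 4C)
16. 1 missionary ← the basement.  (the basement: 2M 1C; the rooftop: 4M 4C)
17. 1 missionary and 1 cannibal → the rooftop.  (the basement: 1M 0C; the rooftop: 5M 5C)
18. 1 cannibal ← the basement.  (the basement: 1M 1C; the rooftop: 5M 4C)
19. 1 missionary and 1 cannibal → the rooftop.  (the basement: 0M 0C; the rooftop: 6M 5C)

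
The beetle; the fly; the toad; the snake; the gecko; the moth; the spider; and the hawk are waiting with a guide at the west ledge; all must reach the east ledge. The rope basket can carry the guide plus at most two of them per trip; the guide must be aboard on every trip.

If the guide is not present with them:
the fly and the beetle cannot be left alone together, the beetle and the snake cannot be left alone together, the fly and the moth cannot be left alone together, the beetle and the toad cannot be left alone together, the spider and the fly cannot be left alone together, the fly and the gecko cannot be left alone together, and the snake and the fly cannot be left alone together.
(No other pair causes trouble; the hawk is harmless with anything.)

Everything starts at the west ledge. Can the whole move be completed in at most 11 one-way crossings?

No

Counting alone: the guide can take at most 2 across per trip to the east ledge, so moving all 8 needs at least 4 loaded trips out, with a return between consecutive ones — at least 7 crossings.
The safety rule pushes this higher. Following every safe sequence of crossings, the most of the 8 that can be at the east ledge as the rope basket arrives there on crossings 7, 9, 11 is 5, 6, 7 respectively — never all 8.
So the move cannot be finished within 11 crossings. (The shortest complete plan takes 13:)
1. Guide goes to the east ledge with the beetle and the fly.
2. Guide goes back to the west ledge with the beetle.
3. Guide goes to the east ledge with the beetle and the toad.
4. Guide goes back to the west ledge with the beetle.
5. Guide goes to the east ledge with the beetle and the hawk.
6. Guide goes back to the west ledge with the beetle.
7. Guide goes to the east ledge with the gecko and the snake.
8. Guide goes back to the west ledge with the fly.
9. Guide goes to the east ledge with the fly and the moth.
10. Guide goes back to the west ledge with the fly.
11. Guide goes to the east ledge with the beetle and the spider.
12. Guide goes back to the west ledge with the beetle.
13. Guide goes to the east ledge with the beetle and the fly.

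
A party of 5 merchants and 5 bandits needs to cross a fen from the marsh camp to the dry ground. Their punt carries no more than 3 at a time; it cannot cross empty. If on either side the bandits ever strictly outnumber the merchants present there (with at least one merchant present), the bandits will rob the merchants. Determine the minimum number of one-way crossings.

Counting alone: each trip to the dry ground takes at most 3 across and each return brings at least 1 back, so after t trips out (and t−1 returns) at most 3t − (t−1) of the 10 are across; that first reaches 10 at t = 5, so at least 9 crossings are needed.
The safety rule pushes this higher. Following every safe sequence of crossings, the most of the 10 that can be at the dry ground as the punt arrives there on crossing 9 is 9 — never all 10.
So no plan with fewer than 11 crossings exists, and this one achieves 11:
1. 2 bandits → the dry ground.  (the marsh camp: 5M 3B; the dry ground: 0M 2B)
2. 1 bandit ← the marsh camp.  (the marsh camp: 5M 4B; the dry ground: 0M 1B)
3. 3 bandits → the dry ground.  (the marsh camp: 5M 1B; the dry ground: 0M 4B)
4. 1 bandit ← the marsh camp.  (the marsh camp: 5M 2B; the dry ground: 0M 3B)
5. 3 merchants → the dry ground.  (the marsh camp: 2M 2B; the dry ground: 3M 3B)
6. 1 merchant and 1 bandit ← the marsh camp.  (the marsh camp: 3M 3B; the dry ground: 2M 2B)
7. 3 merchants → the dry ground.  (the marsh camp: 0M 3B; the dry ground: 5M 2B)
8. 1 bandit ← the marsh camp.  (the marsh camp: 0M 4B; the dry ground: 5M 1B)
9. 2 bandits → the dry ground.  (the marsh camp: 0M 2B; the dry ground: 5M 3B)
10. 1 bandit ← the marsh camp.  (the marsh camp: 0M 3B; the dry ground: 5M 2B)
11. 3 bandits → the dry ground.  (the marsh camp: 0M 0B; the dry ground: 5M 5B)

11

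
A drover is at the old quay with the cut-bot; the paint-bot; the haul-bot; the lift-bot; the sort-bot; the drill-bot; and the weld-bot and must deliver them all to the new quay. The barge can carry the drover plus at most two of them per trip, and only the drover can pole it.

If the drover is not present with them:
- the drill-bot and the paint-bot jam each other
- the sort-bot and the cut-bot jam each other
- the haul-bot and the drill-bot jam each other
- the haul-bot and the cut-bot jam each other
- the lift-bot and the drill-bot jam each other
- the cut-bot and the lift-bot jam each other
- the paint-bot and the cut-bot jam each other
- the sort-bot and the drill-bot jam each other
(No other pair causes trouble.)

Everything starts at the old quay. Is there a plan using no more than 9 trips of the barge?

Yes — this plan uses 9 crossings (≤ 9):
1. Drover goes to the new quay with the cut-bot and the drill-bot.  [the old quay: the haul-bot, the lift-bot, the paint-bot, the sort-bot, the weld-bot | the new quay: the cut-bot, the drill-bot]
2. Drover goes back to the old quay alone.  [the old quay: the haul-bot, the lift-bot, the paint-bot, the sort-bot, the weld-bot | the new quay: the cut-bot, the drill-bot]
3. Drover goes to the new quay with the weld-bot.  [the old quay: the haul-bot, the lift-bot, the paint-bot, the sort-bot | the new quay: the cut-bot, the drill-bot, the weld-bot]
4. Drover goes back to the old quay alone.  [the old quay: the haul-bot, the lift-bot, the paint-bot, the sort-bot | the new quay: the cut-bot, the drill-bot, the weld-bot]
5. Drover goes to the new quay with the haul-bot and the paint-bot.  [the old quay: the lift-bot, the sort-bot | the new quay: the cut-bot, the drill-bot, the haul-bot, the paint-bot, the weld-bot]
6. Drover goes back to the old quay with the cut-bot and the drill-bot.  [the old quay: the cut-bot, the drill-bot, the lift-bot, the sort-bot | the new quay: the haul-bot, the paint-bot, the weld-bot]
7. Drover goes to the new quay with the lift-bot and the sort-bot.  [the old quay: the cut-bot, the drill-bot | the new quay: the haul-bot, the lift-bot, the paint-bot, the sort-bot, the weld-bot]
8. Drover goes back to the old quay alone.  [the old quay: the cut-bot, the drill-bot | the new quay: the haul-bot, the lift-bot, the paint-bot, the sort-bot, the weld-bot]
9. Drover goes to the new quay with the cut-bot and the drill-bot.  [the old quay: — | the new quay: the cut-bot, the drill-bot, the haul-bot, the lift-bot, the paint-bot, the sort-bot, the weld-bot]

Yes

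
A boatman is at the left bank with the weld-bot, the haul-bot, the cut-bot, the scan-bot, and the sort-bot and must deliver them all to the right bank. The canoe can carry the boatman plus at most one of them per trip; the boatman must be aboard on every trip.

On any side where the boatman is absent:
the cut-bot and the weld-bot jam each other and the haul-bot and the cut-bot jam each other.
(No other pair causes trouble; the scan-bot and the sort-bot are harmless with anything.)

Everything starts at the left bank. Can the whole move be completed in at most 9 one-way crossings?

Counting alone: the boatman can take at most 1 across per trip to the right bank, so moving all 5 needs at least 5 loaded trips out, with a return between consecutive ones — at least 9 crossings.
The safety rule pushes this higher. Following every safe sequence of crossings, the most of the 5 that can be at the right bank as the canoe arrives there on crossing 9 is 4 — never all 5.
So the move cannot be finished within 9 crossings. (The shortest complete plan takes 11:)
1. Boatman goes to the right bank with the cut-bot.  [the left bank: the haul-bot, the scan-bot, the sort-bot, the weld-bot | the right bank: the cut-bot]
2. Boatman goes back to the left bank alone.  [the left bank: the haul-bot, the scan-bot, the sort-bot, the weld-bot | the right bank: the cut-bot]
3. Boatman goes to the right bank with the weld-bot.  [the left bank: the haul-bot, the scan-bot, the sort-bot | the right bank: the cut-bot, the weld-bot]
4. Boatman goes back to the left bank with the cut-bot.  [the left bank: the cut-bot, the haul-bot, the scan-bot, the sort-bot | the right bank: the weld-bot]
5. Boatman goes to the right bank with the haul-bot.  [the left bank: the cut-bot, the scan-bot, the sort-bot | the right bank: the haul-bot, the weld-bot]
6. Boatman goes back to the left bank alone.  [the left bank: the cut-bot, the scan-bot, the sort-bot | the right bank: the haul-bot, the weld-bot]
7. Boatman goes to the right bank with the scan-bot.  [the left bank: the cut-bot, the sort-bot | the right bank: the haul-bot, the scan-bot, the weld-bot]
8. Boatman goes back to the left bank alone.  [the left bank: the cut-bot, the sort-bot | the right bank: the haul-bot, the scan-bot, the weld-bot]
9. Boatman goes to the right bank with the sort-bot.  [the left bank: the cut-bot | the right bank: the haul-bot, the scan-bot, the sort-bot, the weld-bot]
10. Boatman goes back to the left bank alone.  [the left bank: the cut-bot | the right bank: the haul-bot, the scan-bot, the sort-bot, the weld-bot]
11. Boatman goes to the right bank with the cut-bot.  [the left bank: — | the right bank: the cut-bot, the haul-bot, the scan-bot, the sort-bot, the weld-bot]

No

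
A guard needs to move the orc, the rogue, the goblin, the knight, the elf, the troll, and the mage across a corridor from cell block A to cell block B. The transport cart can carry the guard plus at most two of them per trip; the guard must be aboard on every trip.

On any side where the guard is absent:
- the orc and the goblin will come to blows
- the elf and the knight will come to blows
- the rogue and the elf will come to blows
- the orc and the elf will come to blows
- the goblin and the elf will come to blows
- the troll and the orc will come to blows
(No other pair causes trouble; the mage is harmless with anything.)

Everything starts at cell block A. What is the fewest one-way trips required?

11

Counting alone: the guard can take at most 2 across per trip to cell block B, so moving all 7 needs at least 4 loaded trips out, with a return between consecutive ones — at least 7 crossings.
The safety rule pushes this higher. Following every safe sequence of crossings, the most of the 7 that can be at cell block B as the transport cart arrives there on crossings 7, 9 is 5, 6 respectively — never all 7.
So no plan with fewer than 11 crossings exists, and this one achieves 11:
1. Guard goes to cell block B with the elf and the orc.  [cell block A: the goblin, the knight, the mage, the rogue, the troll | cell block B: the elf, the orc]
2. Guard goes back to cell block A with the orc.  [cell block A: the goblin, the knight, the mage, the orc, the rogue, the troll | cell block B: the elf]
3. Guard goes to cell block B with the orc and the rogue.  [cell block A: the goblin, the knight, the mage, the troll | cell block B: the elf, the orc, the rogue]
4. Guard goes back to cell block A with the elf.  [cell block A: the elf, the goblin, the knight, the mage, the troll | cell block B: the orc, the rogue]
5. Guard goes to cell block B with the goblin and the knight.  [cell block A: the elf, the mage, the troll | cell block B: the goblin, the knight, the orc, the rogue]
6. Guard goes back to cell block A with the orc.  [cell block A: the elf, the mage, the orc, the troll | cell block B: the goblin, the knight, the rogue]
7. Guard goes to cell block B with the orc and the troll.  [cell block A: the elf, the mage | cell block B: the goblin, the knight, the orc, the rogue, the troll]
8. Guard goes back to cell block A with the orc.  [cell block A: the elf, the mage, the orc | cell block B: the goblin, the knight, the rogue, the troll]
9. Guard goes to cell block B with the mage and the orc.  [cell block A: the elf | cell block B: the goblin, the knight, the mage, the orc, the rogue, the troll]
10. Guard goes back to cell block A with the orc.  [cell block A: the elf, the orc | cell block B: the goblin, the knight, the mage, the rogue, the troll]
11. Guard goes to cell block B with the elf and the orc.  [cell block A: — | cell block B: the elf, the goblin, the knight, the mage, the orc, the rogue, the troll]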